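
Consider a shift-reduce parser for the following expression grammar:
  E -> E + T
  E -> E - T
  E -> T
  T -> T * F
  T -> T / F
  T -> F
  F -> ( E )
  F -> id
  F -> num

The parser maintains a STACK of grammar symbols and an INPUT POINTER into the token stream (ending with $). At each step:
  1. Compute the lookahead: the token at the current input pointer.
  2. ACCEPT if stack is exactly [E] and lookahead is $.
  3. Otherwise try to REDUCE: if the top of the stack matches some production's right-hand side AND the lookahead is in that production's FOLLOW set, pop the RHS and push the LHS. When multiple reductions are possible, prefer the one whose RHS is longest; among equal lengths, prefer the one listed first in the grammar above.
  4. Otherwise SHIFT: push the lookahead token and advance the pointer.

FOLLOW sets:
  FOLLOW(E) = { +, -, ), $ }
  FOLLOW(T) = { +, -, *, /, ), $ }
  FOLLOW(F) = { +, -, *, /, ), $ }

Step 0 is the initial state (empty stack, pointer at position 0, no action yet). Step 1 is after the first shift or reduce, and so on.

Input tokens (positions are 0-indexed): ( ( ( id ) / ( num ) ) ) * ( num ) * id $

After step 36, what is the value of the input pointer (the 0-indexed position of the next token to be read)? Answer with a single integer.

Step 1: shift (. Stack=[(] ptr=1 lookahead=( remaining=[( ( id ) / ( num ) ) ) * ( num ) * id $]
Step 2: shift (. Stack=[( (] ptr=2 lookahead=( remaining=[( id ) / ( num ) ) ) * ( num ) * id $]
Step 3: shift (. Stack=[( ( (] ptr=3 lookahead=id remaining=[id ) / ( num ) ) ) * ( num ) * id $]
Step 4: shift id. Stack=[( ( ( id] ptr=4 lookahead=) remaining=[) / ( num ) ) ) * ( num ) * id $]
Step 5: reduce F->id. Stack=[( ( ( F] ptr=4 lookahead=) remaining=[) / ( num ) ) ) * ( num ) * id $]
Step 6: reduce T->F. Stack=[( ( ( T] ptr=4 lookahead=) remaining=[) / ( num ) ) ) * ( num ) * id $]
Step 7: reduce E->T. Stack=[( ( ( E] ptr=4 lookahead=) remaining=[) / ( num ) ) ) * ( num ) * id $]
Step 8: shift ). Stack=[( ( ( E )] ptr=5 lookahead=/ remaining=[/ ( num ) ) ) * ( num ) * id $]
Step 9: reduce F->( E ). Stack=[( ( F] ptr=5 lookahead=/ remaining=[/ ( num ) ) ) * ( num ) * id $]
Step 10: reduce T->F. Stack=[( ( T] ptr=5 lookahead=/ remaining=[/ ( num ) ) ) * ( num ) * id $]
Step 11: shift /. Stack=[( ( T /] ptr=6 lookahead=( remaining=[( num ) ) ) * ( num ) * id $]
Step 12: shift (. Stack=[( ( T / (] ptr=7 lookahead=num remaining=[num ) ) ) * ( num ) * id $]
Step 13: shift num. Stack=[( ( T / ( num] ptr=8 lookahead=) remaining=[) ) ) * ( num ) * id $]
Step 14: reduce F->num. Stack=[( ( T / ( F] ptr=8 lookahead=) remaining=[) ) ) * ( num ) * id $]
Step 15: reduce T->F. Stack=[( ( T / ( T] ptr=8 lookahead=) remaining=[) ) ) * ( num ) * id $]
Step 16: reduce E->T. Stack=[( ( T / ( E] ptr=8 lookahead=) remaining=[) ) ) * ( num ) * id $]
Step 17: shift ). Stack=[( ( T / ( E )] ptr=9 lookahead=) remaining=[) ) * ( num ) * id $]
Step 18: reduce F->( E ). Stack=[( ( T / F] ptr=9 lookahead=) remaining=[) ) * ( num ) * id $]
Step 19: reduce T->T / F. Stack=[( ( T] ptr=9 lookahead=) remaining=[) ) * ( num ) * id $]
Step 20: reduce E->T. Stack=[( ( E] ptr=9 lookahead=) remaining=[) ) * ( num ) * id $]
Step 21: shift ). Stack=[( ( E )] ptr=10 lookahead=) remaining=[) * ( num ) * id $]
Step 22: reduce F->( E ). Stack=[( F] ptr=10 lookahead=) remaining=[) * ( num ) * id $]
Step 23: reduce T->F. Stack=[( T] ptr=10 lookahead=) remaining=[) * ( num ) * id $]
Step 24: reduce E->T. Stack=[( E] ptr=10 lookahead=) remaining=[) * ( num ) * id $]
Step 25: shift ). Stack=[( E )] ptr=11 lookahead=* remaining=[* ( num ) * id $]
Step 26: reduce F->( E ). Stack=[F] ptr=11 lookahead=* remaining=[* ( num ) * id $]
Step 27: reduce T->F. Stack=[T] ptr=11 lookahead=* remaining=[* ( num ) * id $]
Step 28: shift *. Stack=[T *] ptr=12 lookahead=( remaining=[( num ) * id $]
Step 29: shift (. Stack=[T * (] ptr=13 lookahead=num remaining=[num ) * id $]
Step 30: shift num. Stack=[T * ( num] ptr=14 lookahead=) remaining=[) * id $]
Step 31: reduce F->num. Stack=[T * ( F] ptr=14 lookahead=) remaining=[) * id $]
Step 32: reduce T->F. Stack=[T * ( T] ptr=14 lookahead=) remaining=[) * id $]
Step 33: reduce E->T. Stack=[T * ( E] ptr=14 lookahead=) remaining=[) * id $]
Step 34: shift ). Stack=[T * ( E )] ptr=15 lookahead=* remaining=[* id $]
Step 35: reduce F->( E ). Stack=[T * F] ptr=15 lookahead=* remaining=[* id $]
Step 36: reduce T->T * F. Stack=[T] ptr=15 lookahead=* remaining=[* id $]

Answer: 15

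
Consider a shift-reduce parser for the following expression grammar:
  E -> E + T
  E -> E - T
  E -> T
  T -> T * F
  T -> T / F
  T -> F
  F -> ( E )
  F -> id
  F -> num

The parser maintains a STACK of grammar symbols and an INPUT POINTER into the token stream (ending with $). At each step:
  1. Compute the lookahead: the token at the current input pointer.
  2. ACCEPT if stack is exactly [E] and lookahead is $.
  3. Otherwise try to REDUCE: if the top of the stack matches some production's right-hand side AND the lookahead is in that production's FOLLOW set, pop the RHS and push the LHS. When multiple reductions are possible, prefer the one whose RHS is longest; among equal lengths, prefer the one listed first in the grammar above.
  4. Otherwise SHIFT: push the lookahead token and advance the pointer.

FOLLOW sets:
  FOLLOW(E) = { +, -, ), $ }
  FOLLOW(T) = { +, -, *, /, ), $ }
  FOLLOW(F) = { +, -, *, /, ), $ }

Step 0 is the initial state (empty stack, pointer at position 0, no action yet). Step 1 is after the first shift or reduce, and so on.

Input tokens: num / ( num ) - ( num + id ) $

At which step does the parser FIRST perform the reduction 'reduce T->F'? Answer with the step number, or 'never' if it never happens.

Answer: 3

Derivation:
Step 1: shift num. Stack=[num] ptr=1 lookahead=/ remaining=[/ ( num ) - ( num + id ) $]
Step 2: reduce F->num. Stack=[F] ptr=1 lookahead=/ remaining=[/ ( num ) - ( num + id ) $]
Step 3: reduce T->F. Stack=[T] ptr=1 lookahead=/ remaining=[/ ( num ) - ( num + id ) $]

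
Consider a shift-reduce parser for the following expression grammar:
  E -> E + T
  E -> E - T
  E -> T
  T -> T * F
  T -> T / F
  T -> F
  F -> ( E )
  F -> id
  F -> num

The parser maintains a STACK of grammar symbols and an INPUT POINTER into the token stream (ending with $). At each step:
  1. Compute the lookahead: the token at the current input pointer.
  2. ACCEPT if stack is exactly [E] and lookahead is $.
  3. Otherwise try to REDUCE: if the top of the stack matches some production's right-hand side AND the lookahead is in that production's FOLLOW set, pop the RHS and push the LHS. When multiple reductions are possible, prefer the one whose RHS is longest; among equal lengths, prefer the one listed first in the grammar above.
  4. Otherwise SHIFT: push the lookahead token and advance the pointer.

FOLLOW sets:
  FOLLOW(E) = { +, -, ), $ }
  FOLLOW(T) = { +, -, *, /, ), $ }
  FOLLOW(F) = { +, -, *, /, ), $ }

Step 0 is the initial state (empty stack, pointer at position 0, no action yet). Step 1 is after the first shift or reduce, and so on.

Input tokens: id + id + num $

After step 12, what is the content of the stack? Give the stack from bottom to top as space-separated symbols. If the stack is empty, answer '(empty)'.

Answer: E + F

Derivation:
Step 1: shift id. Stack=[id] ptr=1 lookahead=+ remaining=[+ id + num $]
Step 2: reduce F->id. Stack=[F] ptr=1 lookahead=+ remaining=[+ id + num $]
Step 3: reduce T->F. Stack=[T] ptr=1 lookahead=+ remaining=[+ id + num $]
Step 4: reduce E->T. Stack=[E] ptr=1 lookahead=+ remaining=[+ id + num $]
Step 5: shift +. Stack=[E +] ptr=2 lookahead=id remaining=[id + num $]
Step 6: shift id. Stack=[E + id] ptr=3 lookahead=+ remaining=[+ num $]
Step 7: reduce F->id. Stack=[E + F] ptr=3 lookahead=+ remaining=[+ num $]
Step 8: reduce T->F. Stack=[E + T] ptr=3 lookahead=+ remaining=[+ num $]
Step 9: reduce E->E + T. Stack=[E] ptr=3 lookahead=+ remaining=[+ num $]
Step 10: shift +. Stack=[E +] ptr=4 lookahead=num remaining=[num $]
Step 11: shift num. Stack=[E + num] ptr=5 lookahead=$ remaining=[$]
Step 12: reduce F->num. Stack=[E + F] ptr=5 lookahead=$ remaining=[$]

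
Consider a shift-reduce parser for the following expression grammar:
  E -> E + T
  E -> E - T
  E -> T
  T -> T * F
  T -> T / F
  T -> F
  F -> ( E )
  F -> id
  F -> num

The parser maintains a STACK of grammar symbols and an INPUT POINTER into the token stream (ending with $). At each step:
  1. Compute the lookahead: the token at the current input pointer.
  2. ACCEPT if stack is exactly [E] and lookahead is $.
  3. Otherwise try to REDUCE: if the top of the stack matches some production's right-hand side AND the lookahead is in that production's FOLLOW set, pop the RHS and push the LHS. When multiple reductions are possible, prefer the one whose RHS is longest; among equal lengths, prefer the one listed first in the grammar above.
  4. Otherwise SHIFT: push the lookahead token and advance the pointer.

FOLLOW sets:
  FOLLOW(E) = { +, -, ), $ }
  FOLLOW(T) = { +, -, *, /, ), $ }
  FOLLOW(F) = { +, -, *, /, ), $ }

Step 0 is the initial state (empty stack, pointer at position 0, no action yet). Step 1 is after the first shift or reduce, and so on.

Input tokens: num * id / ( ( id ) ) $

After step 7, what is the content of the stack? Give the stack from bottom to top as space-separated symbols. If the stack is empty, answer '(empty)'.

Step 1: shift num. Stack=[num] ptr=1 lookahead=* remaining=[* id / ( ( id ) ) $]
Step 2: reduce F->num. Stack=[F] ptr=1 lookahead=* remaining=[* id / ( ( id ) ) $]
Step 3: reduce T->F. Stack=[T] ptr=1 lookahead=* remaining=[* id / ( ( id ) ) $]
Step 4: shift *. Stack=[T *] ptr=2 lookahead=id remaining=[id / ( ( id ) ) $]
Step 5: shift id. Stack=[T * id] ptr=3 lookahead=/ remaining=[/ ( ( id ) ) $]
Step 6: reduce F->id. Stack=[T * F] ptr=3 lookahead=/ remaining=[/ ( ( id ) ) $]
Step 7: reduce T->T * F. Stack=[T] ptr=3 lookahead=/ remaining=[/ ( ( id ) ) $]

Answer: T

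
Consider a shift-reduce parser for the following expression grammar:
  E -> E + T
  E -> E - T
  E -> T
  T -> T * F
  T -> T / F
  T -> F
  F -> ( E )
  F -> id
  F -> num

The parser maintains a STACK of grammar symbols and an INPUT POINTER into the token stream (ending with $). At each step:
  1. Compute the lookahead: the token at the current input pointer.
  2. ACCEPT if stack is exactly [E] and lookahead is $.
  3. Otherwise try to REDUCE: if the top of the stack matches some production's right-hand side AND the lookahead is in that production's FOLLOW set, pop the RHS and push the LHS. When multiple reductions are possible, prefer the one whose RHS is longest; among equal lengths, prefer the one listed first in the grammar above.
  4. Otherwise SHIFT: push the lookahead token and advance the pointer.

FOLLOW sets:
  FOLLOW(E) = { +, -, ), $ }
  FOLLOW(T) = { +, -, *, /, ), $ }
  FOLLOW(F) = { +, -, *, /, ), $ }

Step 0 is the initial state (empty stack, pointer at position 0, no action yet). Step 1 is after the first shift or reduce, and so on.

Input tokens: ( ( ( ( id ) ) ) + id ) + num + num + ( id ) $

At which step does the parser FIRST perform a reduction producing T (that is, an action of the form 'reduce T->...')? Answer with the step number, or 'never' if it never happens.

Answer: 7

Derivation:
Step 1: shift (. Stack=[(] ptr=1 lookahead=( remaining=[( ( ( id ) ) ) + id ) + num + num + ( id ) $]
Step 2: shift (. Stack=[( (] ptr=2 lookahead=( remaining=[( ( id ) ) ) + id ) + num + num + ( id ) $]
Step 3: shift (. Stack=[( ( (] ptr=3 lookahead=( remaining=[( id ) ) ) + id ) + num + num + ( id ) $]
Step 4: shift (. Stack=[( ( ( (] ptr=4 lookahead=id remaining=[id ) ) ) + id ) + num + num + ( id ) $]
Step 5: shift id. Stack=[( ( ( ( id] ptr=5 lookahead=) remaining=[) ) ) + id ) + num + num + ( id ) $]
Step 6: reduce F->id. Stack=[( ( ( ( F] ptr=5 lookahead=) remaining=[) ) ) + id ) + num + num + ( id ) $]
Step 7: reduce T->F. Stack=[( ( ( ( T] ptr=5 lookahead=) remaining=[) ) ) + id ) + num + num + ( id ) $]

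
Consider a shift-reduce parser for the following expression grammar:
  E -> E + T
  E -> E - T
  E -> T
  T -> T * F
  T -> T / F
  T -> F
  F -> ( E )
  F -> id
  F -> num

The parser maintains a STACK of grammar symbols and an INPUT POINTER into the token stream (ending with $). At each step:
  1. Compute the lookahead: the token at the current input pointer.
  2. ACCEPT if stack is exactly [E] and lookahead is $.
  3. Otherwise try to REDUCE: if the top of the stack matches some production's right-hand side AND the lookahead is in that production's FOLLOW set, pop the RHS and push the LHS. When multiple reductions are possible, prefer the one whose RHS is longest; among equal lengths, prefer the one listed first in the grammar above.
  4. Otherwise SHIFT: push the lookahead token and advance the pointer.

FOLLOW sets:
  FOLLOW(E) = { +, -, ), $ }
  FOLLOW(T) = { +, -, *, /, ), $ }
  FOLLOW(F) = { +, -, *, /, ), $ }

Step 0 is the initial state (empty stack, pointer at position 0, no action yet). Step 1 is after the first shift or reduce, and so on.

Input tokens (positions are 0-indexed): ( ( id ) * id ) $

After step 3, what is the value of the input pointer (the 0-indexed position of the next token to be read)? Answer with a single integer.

Answer: 3

Derivation:
Step 1: shift (. Stack=[(] ptr=1 lookahead=( remaining=[( id ) * id ) $]
Step 2: shift (. Stack=[( (] ptr=2 lookahead=id remaining=[id ) * id ) $]
Step 3: shift id. Stack=[( ( id] ptr=3 lookahead=) remaining=[) * id ) $]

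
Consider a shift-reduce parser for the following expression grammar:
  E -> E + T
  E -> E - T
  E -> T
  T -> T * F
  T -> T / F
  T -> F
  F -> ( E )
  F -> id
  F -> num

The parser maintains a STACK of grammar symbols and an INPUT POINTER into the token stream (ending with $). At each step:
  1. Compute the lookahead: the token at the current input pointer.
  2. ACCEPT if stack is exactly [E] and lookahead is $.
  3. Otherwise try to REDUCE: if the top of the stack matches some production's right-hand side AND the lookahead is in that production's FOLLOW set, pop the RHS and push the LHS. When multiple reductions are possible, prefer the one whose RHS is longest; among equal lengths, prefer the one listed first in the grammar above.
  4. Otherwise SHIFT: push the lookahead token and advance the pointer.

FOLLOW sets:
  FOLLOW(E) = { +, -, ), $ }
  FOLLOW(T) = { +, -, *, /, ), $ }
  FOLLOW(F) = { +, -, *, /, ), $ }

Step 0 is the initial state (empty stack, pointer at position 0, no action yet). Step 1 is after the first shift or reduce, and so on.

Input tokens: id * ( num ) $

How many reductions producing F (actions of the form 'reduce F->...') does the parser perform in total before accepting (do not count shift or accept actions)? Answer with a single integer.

Answer: 3

Derivation:
Step 1: shift id. Stack=[id] ptr=1 lookahead=* remaining=[* ( num ) $]
Step 2: reduce F->id. Stack=[F] ptr=1 lookahead=* remaining=[* ( num ) $]
Step 3: reduce T->F. Stack=[T] ptr=1 lookahead=* remaining=[* ( num ) $]
Step 4: shift *. Stack=[T *] ptr=2 lookahead=( remaining=[( num ) $]
Step 5: shift (. Stack=[T * (] ptr=3 lookahead=num remaining=[num ) $]
Step 6: shift num. Stack=[T * ( num] ptr=4 lookahead=) remaining=[) $]
Step 7: reduce F->num. Stack=[T * ( F] ptr=4 lookahead=) remaining=[) $]
Step 8: reduce T->F. Stack=[T * ( T] ptr=4 lookahead=) remaining=[) $]
Step 9: reduce E->T. Stack=[T * ( E] ptr=4 lookahead=) remaining=[) $]
Step 10: shift ). Stack=[T * ( E )] ptr=5 lookahead=$ remaining=[$]
Step 11: reduce F->( E ). Stack=[T * F] ptr=5 lookahead=$ remaining=[$]
Step 12: reduce T->T * F. Stack=[T] ptr=5 lookahead=$ remaining=[$]
Step 13: reduce E->T. Stack=[E] ptr=5 lookahead=$ remaining=[$]
Step 14: accept. Stack=[E] ptr=5 lookahead=$ remaining=[$]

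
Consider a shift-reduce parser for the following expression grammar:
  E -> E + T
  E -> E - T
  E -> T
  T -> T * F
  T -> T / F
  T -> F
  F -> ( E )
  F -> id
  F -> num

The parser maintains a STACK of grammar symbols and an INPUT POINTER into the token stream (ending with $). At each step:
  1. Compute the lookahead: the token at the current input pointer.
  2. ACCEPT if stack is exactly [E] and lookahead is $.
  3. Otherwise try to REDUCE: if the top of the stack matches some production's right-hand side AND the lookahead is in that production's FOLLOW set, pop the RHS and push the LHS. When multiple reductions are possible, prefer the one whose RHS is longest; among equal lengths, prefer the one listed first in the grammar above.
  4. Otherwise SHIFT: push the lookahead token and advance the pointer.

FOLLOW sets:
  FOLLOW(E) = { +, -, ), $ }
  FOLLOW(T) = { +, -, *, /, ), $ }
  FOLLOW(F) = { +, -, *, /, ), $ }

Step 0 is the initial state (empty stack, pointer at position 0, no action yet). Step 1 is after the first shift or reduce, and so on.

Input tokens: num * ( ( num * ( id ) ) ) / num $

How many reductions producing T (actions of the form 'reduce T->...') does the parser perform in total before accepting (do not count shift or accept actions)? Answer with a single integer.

Step 1: shift num. Stack=[num] ptr=1 lookahead=* remaining=[* ( ( num * ( id ) ) ) / num $]
Step 2: reduce F->num. Stack=[F] ptr=1 lookahead=* remaining=[* ( ( num * ( id ) ) ) / num $]
Step 3: reduce T->F. Stack=[T] ptr=1 lookahead=* remaining=[* ( ( num * ( id ) ) ) / num $]
Step 4: shift *. Stack=[T *] ptr=2 lookahead=( remaining=[( ( num * ( id ) ) ) / num $]
Step 5: shift (. Stack=[T * (] ptr=3 lookahead=( remaining=[( num * ( id ) ) ) / num $]
Step 6: shift (. Stack=[T * ( (] ptr=4 lookahead=num remaining=[num * ( id ) ) ) / num $]
Step 7: shift num. Stack=[T * ( ( num] ptr=5 lookahead=* remaining=[* ( id ) ) ) / num $]
Step 8: reduce F->num. Stack=[T * ( ( F] ptr=5 lookahead=* remaining=[* ( id ) ) ) / num $]
Step 9: reduce T->F. Stack=[T * ( ( T] ptr=5 lookahead=* remaining=[* ( id ) ) ) / num $]
Step 10: shift *. Stack=[T * ( ( T *] ptr=6 lookahead=( remaining=[( id ) ) ) / num $]
Step 11: shift (. Stack=[T * ( ( T * (] ptr=7 lookahead=id remaining=[id ) ) ) / num $]
Step 12: shift id. Stack=[T * ( ( T * ( id] ptr=8 lookahead=) remaining=[) ) ) / num $]
Step 13: reduce F->id. Stack=[T * ( ( T * ( F] ptr=8 lookahead=) remaining=[) ) ) / num $]
Step 14: reduce T->F. Stack=[T * ( ( T * ( T] ptr=8 lookahead=) remaining=[) ) ) / num $]
Step 15: reduce E->T. Stack=[T * ( ( T * ( E] ptr=8 lookahead=) remaining=[) ) ) / num $]
Step 16: shift ). Stack=[T * ( ( T * ( E )] ptr=9 lookahead=) remaining=[) ) / num $]
Step 17: reduce F->( E ). Stack=[T * ( ( T * F] ptr=9 lookahead=) remaining=[) ) / num $]
Step 18: reduce T->T * F. Stack=[T * ( ( T] ptr=9 lookahead=) remaining=[) ) / num $]
Step 19: reduce E->T. Stack=[T * ( ( E] ptr=9 lookahead=) remaining=[) ) / num $]
Step 20: shift ). Stack=[T * ( ( E )] ptr=10 lookahead=) remaining=[) / num $]
Step 21: reduce F->( E ). Stack=[T * ( F] ptr=10 lookahead=) remaining=[) / num $]
Step 22: reduce T->F. Stack=[T * ( T] ptr=10 lookahead=) remaining=[) / num $]
Step 23: reduce E->T. Stack=[T * ( E] ptr=10 lookahead=) remaining=[) / num $]
Step 24: shift ). Stack=[T * ( E )] ptr=11 lookahead=/ remaining=[/ num $]
Step 25: reduce F->( E ). Stack=[T * F] ptr=11 lookahead=/ remaining=[/ num $]
Step 26: reduce T->T * F. Stack=[T] ptr=11 lookahead=/ remaining=[/ num $]
Step 27: shift /. Stack=[T /] ptr=12 lookahead=num remaining=[num $]
Step 28: shift num. Stack=[T / num] ptr=13 lookahead=$ remaining=[$]
Step 29: reduce F->num. Stack=[T / F] ptr=13 lookahead=$ remaining=[$]
Step 30: reduce T->T / F. Stack=[T] ptr=13 lookahead=$ remaining=[$]
Step 31: reduce E->T. Stack=[E] ptr=13 lookahead=$ remaining=[$]
Step 32: accept. Stack=[E] ptr=13 lookahead=$ remaining=[$]

Answer: 7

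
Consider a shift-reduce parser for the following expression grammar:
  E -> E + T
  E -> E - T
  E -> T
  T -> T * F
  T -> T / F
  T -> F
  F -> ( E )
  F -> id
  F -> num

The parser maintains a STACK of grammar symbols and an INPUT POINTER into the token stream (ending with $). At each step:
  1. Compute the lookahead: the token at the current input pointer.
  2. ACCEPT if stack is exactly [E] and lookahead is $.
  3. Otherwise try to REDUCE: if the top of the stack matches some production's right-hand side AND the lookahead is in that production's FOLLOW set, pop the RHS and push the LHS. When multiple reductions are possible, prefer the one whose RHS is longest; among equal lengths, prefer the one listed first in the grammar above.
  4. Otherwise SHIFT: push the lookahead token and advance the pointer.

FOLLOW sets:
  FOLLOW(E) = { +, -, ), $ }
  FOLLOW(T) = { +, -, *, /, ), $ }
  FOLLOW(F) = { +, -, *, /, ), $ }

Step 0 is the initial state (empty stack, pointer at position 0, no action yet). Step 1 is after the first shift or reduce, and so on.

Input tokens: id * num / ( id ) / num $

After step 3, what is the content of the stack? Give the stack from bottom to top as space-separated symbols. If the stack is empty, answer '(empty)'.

Answer: T

Derivation:
Step 1: shift id. Stack=[id] ptr=1 lookahead=* remaining=[* num / ( id ) / num $]
Step 2: reduce F->id. Stack=[F] ptr=1 lookahead=* remaining=[* num / ( id ) / num $]
Step 3: reduce T->F. Stack=[T] ptr=1 lookahead=* remaining=[* num / ( id ) / num $]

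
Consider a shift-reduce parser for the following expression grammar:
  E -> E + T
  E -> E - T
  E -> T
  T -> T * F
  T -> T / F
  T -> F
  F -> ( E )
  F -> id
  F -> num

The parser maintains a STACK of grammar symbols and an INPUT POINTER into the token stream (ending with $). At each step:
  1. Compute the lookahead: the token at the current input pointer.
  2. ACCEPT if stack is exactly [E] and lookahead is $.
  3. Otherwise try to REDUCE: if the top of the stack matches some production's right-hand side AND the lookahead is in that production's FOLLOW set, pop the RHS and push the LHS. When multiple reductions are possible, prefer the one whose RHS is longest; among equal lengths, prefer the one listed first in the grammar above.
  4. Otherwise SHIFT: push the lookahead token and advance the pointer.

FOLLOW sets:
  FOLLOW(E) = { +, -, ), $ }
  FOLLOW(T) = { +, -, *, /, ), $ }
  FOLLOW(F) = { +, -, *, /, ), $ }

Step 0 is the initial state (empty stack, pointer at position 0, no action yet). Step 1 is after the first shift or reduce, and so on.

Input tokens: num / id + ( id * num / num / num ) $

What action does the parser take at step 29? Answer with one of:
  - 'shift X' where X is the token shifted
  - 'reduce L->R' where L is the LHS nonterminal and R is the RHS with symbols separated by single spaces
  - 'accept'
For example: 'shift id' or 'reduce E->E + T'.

Answer: reduce T->F

Derivation:
Step 1: shift num. Stack=[num] ptr=1 lookahead=/ remaining=[/ id + ( id * num / num / num ) $]
Step 2: reduce F->num. Stack=[F] ptr=1 lookahead=/ remaining=[/ id + ( id * num / num / num ) $]
Step 3: reduce T->F. Stack=[T] ptr=1 lookahead=/ remaining=[/ id + ( id * num / num / num ) $]
Step 4: shift /. Stack=[T /] ptr=2 lookahead=id remaining=[id + ( id * num / num / num ) $]
Step 5: shift id. Stack=[T / id] ptr=3 lookahead=+ remaining=[+ ( id * num / num / num ) $]
Step 6: reduce F->id. Stack=[T / F] ptr=3 lookahead=+ remaining=[+ ( id * num / num / num ) $]
Step 7: reduce T->T / F. Stack=[T] ptr=3 lookahead=+ remaining=[+ ( id * num / num / num ) $]
Step 8: reduce E->T. Stack=[E] ptr=3 lookahead=+ remaining=[+ ( id * num / num / num ) $]
Step 9: shift +. Stack=[E +] ptr=4 lookahead=( remaining=[( id * num / num / num ) $]
Step 10: shift (. Stack=[E + (] ptr=5 lookahead=id remaining=[id * num / num / num ) $]
Step 11: shift id. Stack=[E + ( id] ptr=6 lookahead=* remaining=[* num / num / num ) $]
Step 12: reduce F->id. Stack=[E + ( F] ptr=6 lookahead=* remaining=[* num / num / num ) $]
Step 13: reduce T->F. Stack=[E + ( T] ptr=6 lookahead=* remaining=[* num / num / num ) $]
Step 14: shift *. Stack=[E + ( T *] ptr=7 lookahead=num remaining=[num / num / num ) $]
Step 15: shift num. Stack=[E + ( T * num] ptr=8 lookahead=/ remaining=[/ num / num ) $]
Step 16: reduce F->num. Stack=[E + ( T * F] ptr=8 lookahead=/ remaining=[/ num / num ) $]
Step 17: reduce T->T * F. Stack=[E + ( T] ptr=8 lookahead=/ remaining=[/ num / num ) $]
Step 18: shift /. Stack=[E + ( T /] ptr=9 lookahead=num remaining=[num / num ) $]
Step 19: shift num. Stack=[E + ( T / num] ptr=10 lookahead=/ remaining=[/ num ) $]
Step 20: reduce F->num. Stack=[E + ( T / F] ptr=10 lookahead=/ remaining=[/ num ) $]
Step 21: reduce T->T / F. Stack=[E + ( T] ptr=10 lookahead=/ remaining=[/ num ) $]
Step 22: shift /. Stack=[E + ( T /] ptr=11 lookahead=num remaining=[num ) $]
Step 23: shift num. Stack=[E + ( T / num] ptr=12 lookahead=) remaining=[) $]
Step 24: reduce F->num. Stack=[E + ( T / F] ptr=12 lookahead=) remaining=[) $]
Step 25: reduce T->T / F. Stack=[E + ( T] ptr=12 lookahead=) remaining=[) $]
Step 26: reduce E->T. Stack=[E + ( E] ptr=12 lookahead=) remaining=[) $]
Step 27: shift ). Stack=[E + ( E )] ptr=13 lookahead=$ remaining=[$]
Step 28: reduce F->( E ). Stack=[E + F] ptr=13 lookahead=$ remaining=[$]
Step 29: reduce T->F. Stack=[E + T] ptr=13 lookahead=$ remaining=[$]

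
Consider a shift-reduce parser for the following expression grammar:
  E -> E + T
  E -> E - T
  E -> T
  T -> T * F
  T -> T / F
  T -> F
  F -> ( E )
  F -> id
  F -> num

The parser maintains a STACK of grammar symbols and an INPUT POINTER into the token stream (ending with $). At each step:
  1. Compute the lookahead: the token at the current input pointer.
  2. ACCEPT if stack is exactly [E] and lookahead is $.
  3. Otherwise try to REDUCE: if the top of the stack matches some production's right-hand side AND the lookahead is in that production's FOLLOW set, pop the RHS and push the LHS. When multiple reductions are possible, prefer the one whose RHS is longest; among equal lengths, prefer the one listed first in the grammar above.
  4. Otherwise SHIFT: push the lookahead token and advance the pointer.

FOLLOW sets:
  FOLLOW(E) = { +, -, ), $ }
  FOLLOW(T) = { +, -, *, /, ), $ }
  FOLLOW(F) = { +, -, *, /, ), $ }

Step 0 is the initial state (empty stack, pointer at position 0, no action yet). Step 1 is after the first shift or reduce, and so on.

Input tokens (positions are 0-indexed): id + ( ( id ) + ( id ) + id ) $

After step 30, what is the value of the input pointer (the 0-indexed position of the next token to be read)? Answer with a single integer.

Answer: 12

Derivation:
Step 1: shift id. Stack=[id] ptr=1 lookahead=+ remaining=[+ ( ( id ) + ( id ) + id ) $]
Step 2: reduce F->id. Stack=[F] ptr=1 lookahead=+ remaining=[+ ( ( id ) + ( id ) + id ) $]
Step 3: reduce T->F. Stack=[T] ptr=1 lookahead=+ remaining=[+ ( ( id ) + ( id ) + id ) $]
Step 4: reduce E->T. Stack=[E] ptr=1 lookahead=+ remaining=[+ ( ( id ) + ( id ) + id ) $]
Step 5: shift +. Stack=[E +] ptr=2 lookahead=( remaining=[( ( id ) + ( id ) + id ) $]
Step 6: shift (. Stack=[E + (] ptr=3 lookahead=( remaining=[( id ) + ( id ) + id ) $]
Step 7: shift (. Stack=[E + ( (] ptr=4 lookahead=id remaining=[id ) + ( id ) + id ) $]
Step 8: shift id. Stack=[E + ( ( id] ptr=5 lookahead=) remaining=[) + ( id ) + id ) $]
Step 9: reduce F->id. Stack=[E + ( ( F] ptr=5 lookahead=) remaining=[) + ( id ) + id ) $]
Step 10: reduce T->F. Stack=[E + ( ( T] ptr=5 lookahead=) remaining=[) + ( id ) + id ) $]
Step 11: reduce E->T. Stack=[E + ( ( E] ptr=5 lookahead=) remaining=[) + ( id ) + id ) $]
Step 12: shift ). Stack=[E + ( ( E )] ptr=6 lookahead=+ remaining=[+ ( id ) + id ) $]
Step 13: reduce F->( E ). Stack=[E + ( F] ptr=6 lookahead=+ remaining=[+ ( id ) + id ) $]
Step 14: reduce T->F. Stack=[E + ( T] ptr=6 lookahead=+ remaining=[+ ( id ) + id ) $]
Step 15: reduce E->T. Stack=[E + ( E] ptr=6 lookahead=+ remaining=[+ ( id ) + id ) $]
Step 16: shift +. Stack=[E + ( E +] ptr=7 lookahead=( remaining=[( id ) + id ) $]
Step 17: shift (. Stack=[E + ( E + (] ptr=8 lookahead=id remaining=[id ) + id ) $]
Step 18: shift id. Stack=[E + ( E + ( id] ptr=9 lookahead=) remaining=[) + id ) $]
Step 19: reduce F->id. Stack=[E + ( E + ( F] ptr=9 lookahead=) remaining=[) + id ) $]
Step 20: reduce T->F. Stack=[E + ( E + ( T] ptr=9 lookahead=) remaining=[) + id ) $]
Step 21: reduce E->T. Stack=[E + ( E + ( E] ptr=9 lookahead=) remaining=[) + id ) $]
Step 22: shift ). Stack=[E + ( E + ( E )] ptr=10 lookahead=+ remaining=[+ id ) $]
Step 23: reduce F->( E ). Stack=[E + ( E + F] ptr=10 lookahead=+ remaining=[+ id ) $]
Step 24: reduce T->F. Stack=[E + ( E + T] ptr=10 lookahead=+ remaining=[+ id ) $]
Step 25: reduce E->E + T. Stack=[E + ( E] ptr=10 lookahead=+ remaining=[+ id ) $]
Step 26: shift +. Stack=[E + ( E +] ptr=11 lookahead=id remaining=[id ) $]
Step 27: shift id. Stack=[E + ( E + id] ptr=12 lookahead=) remaining=[) $]
Step 28: reduce F->id. Stack=[E + ( E + F] ptr=12 lookahead=) remaining=[) $]
Step 29: reduce T->F. Stack=[E + ( E + T] ptr=12 lookahead=) remaining=[) $]
Step 30: reduce E->E + T. Stack=[E + ( E] ptr=12 lookahead=) remaining=[) $]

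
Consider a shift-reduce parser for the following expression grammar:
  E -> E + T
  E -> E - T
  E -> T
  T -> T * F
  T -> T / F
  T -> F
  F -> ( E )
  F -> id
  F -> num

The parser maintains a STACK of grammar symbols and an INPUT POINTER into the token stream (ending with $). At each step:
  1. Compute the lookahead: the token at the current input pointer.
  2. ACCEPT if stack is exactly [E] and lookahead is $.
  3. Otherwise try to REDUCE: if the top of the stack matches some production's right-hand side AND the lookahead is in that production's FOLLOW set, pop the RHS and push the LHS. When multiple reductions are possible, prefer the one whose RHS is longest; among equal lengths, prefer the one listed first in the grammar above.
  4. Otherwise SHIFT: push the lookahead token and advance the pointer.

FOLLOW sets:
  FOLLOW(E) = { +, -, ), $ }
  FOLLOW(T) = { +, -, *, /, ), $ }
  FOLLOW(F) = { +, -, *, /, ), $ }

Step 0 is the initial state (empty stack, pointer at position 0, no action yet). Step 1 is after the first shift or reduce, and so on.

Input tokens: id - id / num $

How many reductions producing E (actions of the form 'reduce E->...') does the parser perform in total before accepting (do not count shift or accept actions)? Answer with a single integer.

Step 1: shift id. Stack=[id] ptr=1 lookahead=- remaining=[- id / num $]
Step 2: reduce F->id. Stack=[F] ptr=1 lookahead=- remaining=[- id / num $]
Step 3: reduce T->F. Stack=[T] ptr=1 lookahead=- remaining=[- id / num $]
Step 4: reduce E->T. Stack=[E] ptr=1 lookahead=- remaining=[- id / num $]
Step 5: shift -. Stack=[E -] ptr=2 lookahead=id remaining=[id / num $]
Step 6: shift id. Stack=[E - id] ptr=3 lookahead=/ remaining=[/ num $]
Step 7: reduce F->id. Stack=[E - F] ptr=3 lookahead=/ remaining=[/ num $]
Step 8: reduce T->F. Stack=[E - T] ptr=3 lookahead=/ remaining=[/ num $]
Step 9: shift /. Stack=[E - T /] ptr=4 lookahead=num remaining=[num $]
Step 10: shift num. Stack=[E - T / num] ptr=5 lookahead=$ remaining=[$]
Step 11: reduce F->num. Stack=[E - T / F] ptr=5 lookahead=$ remaining=[$]
Step 12: reduce T->T / F. Stack=[E - T] ptr=5 lookahead=$ remaining=[$]
Step 13: reduce E->E - T. Stack=[E] ptr=5 lookahead=$ remaining=[$]
Step 14: accept. Stack=[E] ptr=5 lookahead=$ remaining=[$]

Answer: 2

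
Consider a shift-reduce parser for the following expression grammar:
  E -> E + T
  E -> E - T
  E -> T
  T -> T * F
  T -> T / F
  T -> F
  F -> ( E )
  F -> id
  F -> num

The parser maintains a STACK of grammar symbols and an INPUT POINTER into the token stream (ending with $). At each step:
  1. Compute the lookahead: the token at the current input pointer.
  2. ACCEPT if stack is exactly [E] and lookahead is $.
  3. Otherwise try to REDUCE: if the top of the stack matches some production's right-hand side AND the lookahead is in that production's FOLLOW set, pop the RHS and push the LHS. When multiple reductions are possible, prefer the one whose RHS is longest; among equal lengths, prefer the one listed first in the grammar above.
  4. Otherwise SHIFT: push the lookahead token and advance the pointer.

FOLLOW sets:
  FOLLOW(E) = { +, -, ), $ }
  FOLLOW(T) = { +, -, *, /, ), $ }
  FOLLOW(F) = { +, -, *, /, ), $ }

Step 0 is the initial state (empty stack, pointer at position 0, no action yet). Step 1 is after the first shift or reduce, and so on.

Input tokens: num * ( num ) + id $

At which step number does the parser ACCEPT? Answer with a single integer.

Step 1: shift num. Stack=[num] ptr=1 lookahead=* remaining=[* ( num ) + id $]
Step 2: reduce F->num. Stack=[F] ptr=1 lookahead=* remaining=[* ( num ) + id $]
Step 3: reduce T->F. Stack=[T] ptr=1 lookahead=* remaining=[* ( num ) + id $]
Step 4: shift *. Stack=[T *] ptr=2 lookahead=( remaining=[( num ) + id $]
Step 5: shift (. Stack=[T * (] ptr=3 lookahead=num remaining=[num ) + id $]
Step 6: shift num. Stack=[T * ( num] ptr=4 lookahead=) remaining=[) + id $]
Step 7: reduce F->num. Stack=[T * ( F] ptr=4 lookahead=) remaining=[) + id $]
Step 8: reduce T->F. Stack=[T * ( T] ptr=4 lookahead=) remaining=[) + id $]
Step 9: reduce E->T. Stack=[T * ( E] ptr=4 lookahead=) remaining=[) + id $]
Step 10: shift ). Stack=[T * ( E )] ptr=5 lookahead=+ remaining=[+ id $]
Step 11: reduce F->( E ). Stack=[T * F] ptr=5 lookahead=+ remaining=[+ id $]
Step 12: reduce T->T * F. Stack=[T] ptr=5 lookahead=+ remaining=[+ id $]
Step 13: reduce E->T. Stack=[E] ptr=5 lookahead=+ remaining=[+ id $]
Step 14: shift +. Stack=[E +] ptr=6 lookahead=id remaining=[id $]
Step 15: shift id. Stack=[E + id] ptr=7 lookahead=$ remaining=[$]
Step 16: reduce F->id. Stack=[E + F] ptr=7 lookahead=$ remaining=[$]
Step 17: reduce T->F. Stack=[E + T] ptr=7 lookahead=$ remaining=[$]
Step 18: reduce E->E + T. Stack=[E] ptr=7 lookahead=$ remaining=[$]
Step 19: accept. Stack=[E] ptr=7 lookahead=$ remaining=[$]

Answer: 19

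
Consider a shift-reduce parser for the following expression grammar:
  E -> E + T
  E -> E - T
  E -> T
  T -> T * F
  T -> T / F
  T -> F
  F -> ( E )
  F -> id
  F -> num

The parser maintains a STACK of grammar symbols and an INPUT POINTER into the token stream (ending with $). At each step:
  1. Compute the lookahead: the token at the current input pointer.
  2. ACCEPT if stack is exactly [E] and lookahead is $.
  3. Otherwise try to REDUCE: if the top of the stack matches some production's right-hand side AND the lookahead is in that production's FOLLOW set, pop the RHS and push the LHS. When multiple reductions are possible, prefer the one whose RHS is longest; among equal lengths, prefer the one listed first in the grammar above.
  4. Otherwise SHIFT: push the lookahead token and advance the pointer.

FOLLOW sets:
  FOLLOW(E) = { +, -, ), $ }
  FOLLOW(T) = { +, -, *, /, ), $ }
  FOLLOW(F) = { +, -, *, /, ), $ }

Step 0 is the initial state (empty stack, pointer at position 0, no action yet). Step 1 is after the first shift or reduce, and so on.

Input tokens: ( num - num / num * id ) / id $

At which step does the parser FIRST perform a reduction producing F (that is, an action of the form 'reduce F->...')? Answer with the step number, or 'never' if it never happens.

Answer: 3

Derivation:
Step 1: shift (. Stack=[(] ptr=1 lookahead=num remaining=[num - num / num * id ) / id $]
Step 2: shift num. Stack=[( num] ptr=2 lookahead=- remaining=[- num / num * id ) / id $]
Step 3: reduce F->num. Stack=[( F] ptr=2 lookahead=- remaining=[- num / num * id ) / id $]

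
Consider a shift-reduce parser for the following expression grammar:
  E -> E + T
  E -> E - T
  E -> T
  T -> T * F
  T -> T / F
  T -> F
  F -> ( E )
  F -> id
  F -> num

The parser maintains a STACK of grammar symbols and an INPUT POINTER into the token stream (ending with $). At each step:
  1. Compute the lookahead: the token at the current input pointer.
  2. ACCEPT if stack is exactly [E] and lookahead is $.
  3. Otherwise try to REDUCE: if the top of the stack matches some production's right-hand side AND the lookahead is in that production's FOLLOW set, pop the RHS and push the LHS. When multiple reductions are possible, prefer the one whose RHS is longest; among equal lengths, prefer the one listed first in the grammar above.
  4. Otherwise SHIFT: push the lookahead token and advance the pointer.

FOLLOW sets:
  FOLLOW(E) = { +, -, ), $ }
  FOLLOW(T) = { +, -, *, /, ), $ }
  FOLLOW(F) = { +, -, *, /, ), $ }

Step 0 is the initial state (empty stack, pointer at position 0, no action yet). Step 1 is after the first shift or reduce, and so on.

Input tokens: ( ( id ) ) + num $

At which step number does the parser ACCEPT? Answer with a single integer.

Answer: 20

Derivation:
Step 1: shift (. Stack=[(] ptr=1 lookahead=( remaining=[( id ) ) + num $]
Step 2: shift (. Stack=[( (] ptr=2 lookahead=id remaining=[id ) ) + num $]
Step 3: shift id. Stack=[( ( id] ptr=3 lookahead=) remaining=[) ) + num $]
Step 4: reduce F->id. Stack=[( ( F] ptr=3 lookahead=) remaining=[) ) + num $]
Step 5: reduce T->F. Stack=[( ( T] ptr=3 lookahead=) remaining=[) ) + num $]
Step 6: reduce E->T. Stack=[( ( E] ptr=3 lookahead=) remaining=[) ) + num $]
Step 7: shift ). Stack=[( ( E )] ptr=4 lookahead=) remaining=[) + num $]
Step 8: reduce F->( E ). Stack=[( F] ptr=4 lookahead=) remaining=[) + num $]
Step 9: reduce T->F. Stack=[( T] ptr=4 lookahead=) remaining=[) + num $]
Step 10: reduce E->T. Stack=[( E] ptr=4 lookahead=) remaining=[) + num $]
Step 11: shift ). Stack=[( E )] ptr=5 lookahead=+ remaining=[+ num $]
Step 12: reduce F->( E ). Stack=[F] ptr=5 lookahead=+ remaining=[+ num $]
Step 13: reduce T->F. Stack=[T] ptr=5 lookahead=+ remaining=[+ num $]
Step 14: reduce E->T. Stack=[E] ptr=5 lookahead=+ remaining=[+ num $]
Step 15: shift +. Stack=[E +] ptr=6 lookahead=num remaining=[num $]
Step 16: shift num. Stack=[E + num] ptr=7 lookahead=$ remaining=[$]
Step 17: reduce F->num. Stack=[E + F] ptr=7 lookahead=$ remaining=[$]
Step 18: reduce T->F. Stack=[E + T] ptr=7 lookahead=$ remaining=[$]
Step 19: reduce E->E + T. Stack=[E] ptr=7 lookahead=$ remaining=[$]
Step 20: accept. Stack=[E] ptr=7 lookahead=$ remaining=[$]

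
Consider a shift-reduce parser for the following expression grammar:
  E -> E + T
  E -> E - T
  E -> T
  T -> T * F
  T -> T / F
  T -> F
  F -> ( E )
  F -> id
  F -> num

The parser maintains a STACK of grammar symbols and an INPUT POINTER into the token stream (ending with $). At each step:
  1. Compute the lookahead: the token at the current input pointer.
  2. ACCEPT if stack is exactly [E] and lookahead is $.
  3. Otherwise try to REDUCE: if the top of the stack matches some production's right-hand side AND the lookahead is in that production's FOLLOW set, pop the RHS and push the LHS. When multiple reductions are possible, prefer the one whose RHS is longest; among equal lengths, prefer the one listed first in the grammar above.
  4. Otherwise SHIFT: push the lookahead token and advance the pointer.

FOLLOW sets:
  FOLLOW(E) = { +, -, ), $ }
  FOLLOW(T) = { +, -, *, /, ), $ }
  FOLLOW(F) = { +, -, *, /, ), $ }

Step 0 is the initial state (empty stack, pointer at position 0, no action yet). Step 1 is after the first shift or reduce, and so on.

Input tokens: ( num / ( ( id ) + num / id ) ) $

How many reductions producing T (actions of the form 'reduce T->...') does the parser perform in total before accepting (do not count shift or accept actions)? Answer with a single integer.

Answer: 7

Derivation:
Step 1: shift (. Stack=[(] ptr=1 lookahead=num remaining=[num / ( ( id ) + num / id ) ) $]
Step 2: shift num. Stack=[( num] ptr=2 lookahead=/ remaining=[/ ( ( id ) + num / id ) ) $]
Step 3: reduce F->num. Stack=[( F] ptr=2 lookahead=/ remaining=[/ ( ( id ) + num / id ) ) $]
Step 4: reduce T->F. Stack=[( T] ptr=2 lookahead=/ remaining=[/ ( ( id ) + num / id ) ) $]
Step 5: shift /. Stack=[( T /] ptr=3 lookahead=( remaining=[( ( id ) + num / id ) ) $]
Step 6: shift (. Stack=[( T / (] ptr=4 lookahead=( remaining=[( id ) + num / id ) ) $]
Step 7: shift (. Stack=[( T / ( (] ptr=5 lookahead=id remaining=[id ) + num / id ) ) $]
Step 8: shift id. Stack=[( T / ( ( id] ptr=6 lookahead=) remaining=[) + num / id ) ) $]
Step 9: reduce F->id. Stack=[( T / ( ( F] ptr=6 lookahead=) remaining=[) + num / id ) ) $]
Step 10: reduce T->F. Stack=[( T / ( ( T] ptr=6 lookahead=) remaining=[) + num / id ) ) $]
Step 11: reduce E->T. Stack=[( T / ( ( E] ptr=6 lookahead=) remaining=[) + num / id ) ) $]
Step 12: shift ). Stack=[( T / ( ( E )] ptr=7 lookahead=+ remaining=[+ num / id ) ) $]
Step 13: reduce F->( E ). Stack=[( T / ( F] ptr=7 lookahead=+ remaining=[+ num / id ) ) $]
Step 14: reduce T->F. Stack=[( T / ( T] ptr=7 lookahead=+ remaining=[+ num / id ) ) $]
Step 15: reduce E->T. Stack=[( T / ( E] ptr=7 lookahead=+ remaining=[+ num / id ) ) $]
Step 16: shift +. Stack=[( T / ( E +] ptr=8 lookahead=num remaining=[num / id ) ) $]
Step 17: shift num. Stack=[( T / ( E + num] ptr=9 lookahead=/ remaining=[/ id ) ) $]
Step 18: reduce F->num. Stack=[( T / ( E + F] ptr=9 lookahead=/ remaining=[/ id ) ) $]
Step 19: reduce T->F. Stack=[( T / ( E + T] ptr=9 lookahead=/ remaining=[/ id ) ) $]
Step 20: shift /. Stack=[( T / ( E + T /] ptr=10 lookahead=id remaining=[id ) ) $]
Step 21: shift id. Stack=[( T / ( E + T / id] ptr=11 lookahead=) remaining=[) ) $]
Step 22: reduce F->id. Stack=[( T / ( E + T / F] ptr=11 lookahead=) remaining=[) ) $]
Step 23: reduce T->T / F. Stack=[( T / ( E + T] ptr=11 lookahead=) remaining=[) ) $]
Step 24: reduce E->E + T. Stack=[( T / ( E] ptr=11 lookahead=) remaining=[) ) $]
Step 25: shift ). Stack=[( T / ( E )] ptr=12 lookahead=) remaining=[) $]
Step 26: reduce F->( E ). Stack=[( T / F] ptr=12 lookahead=) remaining=[) $]
Step 27: reduce T->T / F. Stack=[( T] ptr=12 lookahead=) remaining=[) $]
Step 28: reduce E->T. Stack=[( E] ptr=12 lookahead=) remaining=[) $]
Step 29: shift ). Stack=[( E )] ptr=13 lookahead=$ remaining=[$]
Step 30: reduce F->( E ). Stack=[F] ptr=13 lookahead=$ remaining=[$]
Step 31: reduce T->F. Stack=[T] ptr=13 lookahead=$ remaining=[$]
Step 32: reduce E->T. Stack=[E] ptr=13 lookahead=$ remaining=[$]
Step 33: accept. Stack=[E] ptr=13 lookahead=$ remaining=[$]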